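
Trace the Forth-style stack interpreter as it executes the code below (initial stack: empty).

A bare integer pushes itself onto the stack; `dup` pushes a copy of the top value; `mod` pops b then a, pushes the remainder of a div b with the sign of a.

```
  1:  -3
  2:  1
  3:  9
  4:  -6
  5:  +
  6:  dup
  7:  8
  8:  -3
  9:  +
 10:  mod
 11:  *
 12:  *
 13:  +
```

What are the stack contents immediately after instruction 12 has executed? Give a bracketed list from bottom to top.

[-3, 9]

-3  : [-3]
1   : [-3, 1]
9   : [-3, 1, 9]
-6  : [-3, 1, 9, -6]
+   : [-3, 1, 3]
dup : [-3, 1, 3, 3]
8   : [-3, 1, 3, 3, 8]
-3  : [-3, 1, 3, 3, 8, -3]
+   : [-3, 1, 3, 3, 5]
mod : [-3, 1, 3, 3]
*   : [-3, 1, 9]
*   : [-3, 9]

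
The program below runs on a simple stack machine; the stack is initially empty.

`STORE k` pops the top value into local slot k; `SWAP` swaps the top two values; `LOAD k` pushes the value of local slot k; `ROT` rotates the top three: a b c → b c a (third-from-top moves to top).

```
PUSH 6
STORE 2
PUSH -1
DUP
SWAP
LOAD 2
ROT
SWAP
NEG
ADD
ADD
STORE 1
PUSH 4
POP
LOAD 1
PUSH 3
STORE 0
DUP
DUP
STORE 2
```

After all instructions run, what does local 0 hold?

PUSH 6   [6]
STORE 2  []
PUSH -1  [-1]
DUP      [-1, -1]
SWAP     [-1, -1]
LOAD 2   [-1, -1, 6]
ROT      [-1, 6, -1]
SWAP     [-1, -1, 6]
NEG      [-1, -1, -6]
ADD      [-1, -7]
ADD      [-8]
STORE 1  []
PUSH 4   [4]
POP      []
LOAD 1   [-8]
PUSH 3   [-8, 3]
STORE 0  [-8]
DUP      [-8, -8]
DUP      [-8, -8, -8]
STORE 2  [-8, -8]

3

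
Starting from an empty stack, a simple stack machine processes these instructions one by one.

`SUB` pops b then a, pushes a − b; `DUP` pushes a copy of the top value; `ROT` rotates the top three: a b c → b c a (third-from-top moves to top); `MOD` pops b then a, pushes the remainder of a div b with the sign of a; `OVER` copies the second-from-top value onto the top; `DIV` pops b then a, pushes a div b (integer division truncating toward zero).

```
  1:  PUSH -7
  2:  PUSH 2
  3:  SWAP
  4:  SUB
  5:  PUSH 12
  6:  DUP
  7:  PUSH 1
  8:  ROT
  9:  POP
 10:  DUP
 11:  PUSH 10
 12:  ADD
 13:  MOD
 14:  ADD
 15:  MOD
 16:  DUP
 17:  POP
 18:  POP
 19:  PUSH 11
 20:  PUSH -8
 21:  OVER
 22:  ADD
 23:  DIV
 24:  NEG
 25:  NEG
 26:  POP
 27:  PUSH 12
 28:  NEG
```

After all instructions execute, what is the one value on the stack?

PUSH -7 -> -7
PUSH 2  -> -7 2
SWAP    -> 2 -7
SUB     -> 9
PUSH 12 -> 9 12
DUP     -> 9 12 12
PUSH 1  -> 9 12 12 1
ROT     -> 9 12 1 12
POP     -> 9 12 1
DUP     -> 9 12 1 1
PUSH 10 -> 9 12 1 1 10
ADD     -> 9 12 1 11
MOD     -> 9 12 1
ADD     -> 9 13
MOD     -> 9
DUP     -> 9 9
POP     -> 9
POP     -> (empty)
PUSH 11 -> 11
PUSH -8 -> 11 -8
OVER    -> 11 -8 11
ADD     -> 11 3
DIV     -> 3
NEG     -> -3
NEG     -> 3
POP     -> (empty)
PUSH 12 -> 12
NEG     -> -12

-12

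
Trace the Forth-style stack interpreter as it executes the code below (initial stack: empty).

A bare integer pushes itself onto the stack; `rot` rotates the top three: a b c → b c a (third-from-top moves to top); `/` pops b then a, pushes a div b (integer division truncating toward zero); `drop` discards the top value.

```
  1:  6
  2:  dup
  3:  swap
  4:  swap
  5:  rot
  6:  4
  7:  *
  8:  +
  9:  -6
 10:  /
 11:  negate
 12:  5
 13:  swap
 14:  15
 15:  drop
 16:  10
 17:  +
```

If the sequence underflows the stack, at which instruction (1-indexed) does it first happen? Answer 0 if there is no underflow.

5

6    -> 6
dup  -> 6 6
swap -> 6 6
swap -> 6 6
rot  — needs 3 operands, stack has 2 → underflow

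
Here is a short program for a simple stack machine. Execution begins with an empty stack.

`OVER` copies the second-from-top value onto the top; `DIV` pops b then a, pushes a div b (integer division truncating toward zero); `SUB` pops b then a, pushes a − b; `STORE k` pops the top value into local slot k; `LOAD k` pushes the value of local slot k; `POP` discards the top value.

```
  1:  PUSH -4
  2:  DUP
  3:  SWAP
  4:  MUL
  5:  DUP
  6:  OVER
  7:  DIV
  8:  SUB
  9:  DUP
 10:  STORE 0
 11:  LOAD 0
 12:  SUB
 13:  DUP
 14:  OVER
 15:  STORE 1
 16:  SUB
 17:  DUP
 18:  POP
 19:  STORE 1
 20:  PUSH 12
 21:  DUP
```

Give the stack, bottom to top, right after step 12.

[0]

PUSH -4 -> -4
DUP     -> -4 -4
SWAP    -> -4 -4
MUL     -> 16
DUP     -> 16 16
OVER    -> 16 16 16
DIV     -> 16 1
SUB     -> 15
DUP     -> 15 15
STORE 0 -> 15
LOAD 0  -> 15 15
SUB     -> 0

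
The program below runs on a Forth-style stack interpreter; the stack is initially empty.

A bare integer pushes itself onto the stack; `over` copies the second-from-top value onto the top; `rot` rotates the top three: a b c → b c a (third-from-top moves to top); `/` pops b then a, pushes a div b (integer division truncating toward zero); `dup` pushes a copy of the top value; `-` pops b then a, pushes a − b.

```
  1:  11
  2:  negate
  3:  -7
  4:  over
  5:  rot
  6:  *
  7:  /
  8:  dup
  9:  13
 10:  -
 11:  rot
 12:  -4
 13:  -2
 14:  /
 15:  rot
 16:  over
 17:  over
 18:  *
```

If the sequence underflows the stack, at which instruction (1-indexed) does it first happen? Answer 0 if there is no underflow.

11      [11]
negate  [-11]
-7      [-11, -7]
over    [-11, -7, -11]
rot     [-7, -11, -11]
*       [-7, 121]
/       [0]
dup     [0, 0]
13      [0, 0, 13]
-       [0, -13]
rot  — needs 3 operands, stack has 2 → underflow

11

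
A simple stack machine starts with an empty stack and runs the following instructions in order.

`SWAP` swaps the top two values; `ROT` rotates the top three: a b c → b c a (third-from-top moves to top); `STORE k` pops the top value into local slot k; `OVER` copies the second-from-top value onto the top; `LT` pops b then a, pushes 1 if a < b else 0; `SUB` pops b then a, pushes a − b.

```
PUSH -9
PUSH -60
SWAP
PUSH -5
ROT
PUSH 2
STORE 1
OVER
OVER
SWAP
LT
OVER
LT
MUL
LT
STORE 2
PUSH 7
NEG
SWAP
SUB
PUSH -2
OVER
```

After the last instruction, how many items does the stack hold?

PUSH -9  -> -9
PUSH -60 -> -9 -60
SWAP     -> -60 -9
PUSH -5  -> -60 -9 -5
ROT      -> -9 -5 -60
PUSH 2   -> -9 -5 -60 2
STORE 1  -> -9 -5 -60
OVER     -> -9 -5 -60 -5
OVER     -> -9 -5 -60 -5 -60
SWAP     -> -9 -5 -60 -60 -5
LT       -> -9 -5 -60 1
OVER     -> -9 -5 -60 1 -60
LT       -> -9 -5 -60 0
MUL      -> -9 -5 0
LT       -> -9 1
STORE 2  -> -9
PUSH 7   -> -9 7
NEG      -> -9 -7
SWAP     -> -7 -9
SUB      -> 2
PUSH -2  -> 2 -2
OVER     -> 2 -2 2

3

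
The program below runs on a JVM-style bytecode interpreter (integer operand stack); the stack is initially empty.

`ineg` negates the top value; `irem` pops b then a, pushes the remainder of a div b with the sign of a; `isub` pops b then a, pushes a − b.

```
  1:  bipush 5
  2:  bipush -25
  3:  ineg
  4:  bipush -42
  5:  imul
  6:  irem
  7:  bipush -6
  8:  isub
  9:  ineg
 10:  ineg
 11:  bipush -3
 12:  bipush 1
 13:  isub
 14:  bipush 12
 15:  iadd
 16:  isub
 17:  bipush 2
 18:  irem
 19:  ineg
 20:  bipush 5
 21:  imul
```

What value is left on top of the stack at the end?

-5

bipush 5    5
bipush -25  5 -25
ineg        5 25
bipush -42  5 25 -42
imul        5 -1050
irem        5
bipush -6   5 -6
isub        11
ineg        -11
ineg        11
bipush -3   11 -3
bipush 1    11 -3 1
isub        11 -4
bipush 12   11 -4 12
iadd        11 8
isub        3
bipush 2    3 2
irem        1
ineg        -1
bipush 5    -1 5
imul        -5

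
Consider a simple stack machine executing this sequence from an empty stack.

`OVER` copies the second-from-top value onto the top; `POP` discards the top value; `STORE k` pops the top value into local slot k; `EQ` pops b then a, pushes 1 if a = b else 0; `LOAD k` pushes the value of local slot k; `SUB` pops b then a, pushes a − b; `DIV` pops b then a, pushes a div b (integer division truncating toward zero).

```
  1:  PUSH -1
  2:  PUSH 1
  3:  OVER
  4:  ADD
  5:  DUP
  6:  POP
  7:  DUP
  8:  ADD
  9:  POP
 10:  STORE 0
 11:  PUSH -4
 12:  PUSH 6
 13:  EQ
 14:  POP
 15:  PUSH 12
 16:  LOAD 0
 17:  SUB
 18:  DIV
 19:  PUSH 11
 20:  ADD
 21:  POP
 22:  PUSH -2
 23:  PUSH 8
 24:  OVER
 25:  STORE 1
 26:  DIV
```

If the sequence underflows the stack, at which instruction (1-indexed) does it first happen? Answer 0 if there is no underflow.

PUSH -1 → [-1]
PUSH 1  → [-1, 1]
OVER    → [-1, 1, -1]
ADD     → [-1, 0]
DUP     → [-1, 0, 0]
POP     → [-1, 0]
DUP     → [-1, 0, 0]
ADD     → [-1, 0]
POP     → [-1]
STORE 0 → []
PUSH -4 → [-4]
PUSH 6  → [-4, 6]
EQ      → [0]
POP     → []
PUSH 12 → [12]
LOAD 0  → [12, -1]
SUB     → [13]
DIV  — needs 2 operands, stack has 1 → underflow

18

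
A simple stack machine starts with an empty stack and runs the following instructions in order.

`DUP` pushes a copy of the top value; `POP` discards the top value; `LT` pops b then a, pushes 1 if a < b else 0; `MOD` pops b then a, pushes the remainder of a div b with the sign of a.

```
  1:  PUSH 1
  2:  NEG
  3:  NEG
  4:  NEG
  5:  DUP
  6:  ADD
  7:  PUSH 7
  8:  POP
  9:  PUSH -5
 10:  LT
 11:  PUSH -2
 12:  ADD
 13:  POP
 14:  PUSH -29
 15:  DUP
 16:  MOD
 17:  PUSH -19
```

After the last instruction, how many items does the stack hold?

2

PUSH 1    [1]
NEG       [-1]
NEG       [1]
NEG       [-1]
DUP       [-1, -1]
ADD       [-2]
PUSH 7    [-2, 7]
POP       [-2]
PUSH -5   [-2, -5]
LT        [0]
PUSH -2   [0, -2]
ADD       [-2]
POP       []
PUSH -29  [-29]
DUP       [-29, -29]
MOD       [0]
PUSH -19  [0, -19]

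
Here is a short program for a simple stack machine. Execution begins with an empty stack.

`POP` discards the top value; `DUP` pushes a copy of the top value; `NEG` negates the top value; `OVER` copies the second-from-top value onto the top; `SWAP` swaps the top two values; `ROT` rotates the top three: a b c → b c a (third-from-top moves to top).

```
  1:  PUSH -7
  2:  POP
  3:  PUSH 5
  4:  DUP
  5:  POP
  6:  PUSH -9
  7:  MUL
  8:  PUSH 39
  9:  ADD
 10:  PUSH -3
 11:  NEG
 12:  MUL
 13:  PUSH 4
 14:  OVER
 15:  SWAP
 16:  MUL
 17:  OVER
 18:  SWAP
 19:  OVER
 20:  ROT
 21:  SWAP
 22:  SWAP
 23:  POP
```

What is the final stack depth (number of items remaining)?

PUSH -7 → -7
POP     → (empty)
PUSH 5  → 5
DUP     → 5 5
POP     → 5
PUSH -9 → 5 -9
MUL     → -45
PUSH 39 → -45 39
ADD     → -6
PUSH -3 → -6 -3
NEG     → -6 3
MUL     → -18
PUSH 4  → -18 4
OVER    → -18 4 -18
SWAP    → -18 -18 4
MUL     → -18 -72
OVER    → -18 -72 -18
SWAP    → -18 -18 -72
OVER    → -18 -18 -72 -18
ROT     → -18 -72 -18 -18
SWAP    → -18 -72 -18 -18
SWAP    → -18 -72 -18 -18
POP     → -18 -72 -18

3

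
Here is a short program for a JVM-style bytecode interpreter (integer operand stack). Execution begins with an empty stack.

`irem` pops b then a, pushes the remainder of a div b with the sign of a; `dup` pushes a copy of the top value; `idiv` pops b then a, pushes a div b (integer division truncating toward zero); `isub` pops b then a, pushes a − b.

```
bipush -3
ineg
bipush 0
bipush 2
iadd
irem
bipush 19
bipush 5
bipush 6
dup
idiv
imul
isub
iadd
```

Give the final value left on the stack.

bipush -3 : -3
ineg      : 3
bipush 0  : 3 0
bipush 2  : 3 0 2
iadd      : 3 2
irem      : 1
bipush 19 : 1 19
bipush 5  : 1 19 5
bipush 6  : 1 19 5 6
dup       : 1 19 5 6 6
idiv      : 1 19 5 1
imul      : 1 19 5
isub      : 1 14
iadd      : 15

15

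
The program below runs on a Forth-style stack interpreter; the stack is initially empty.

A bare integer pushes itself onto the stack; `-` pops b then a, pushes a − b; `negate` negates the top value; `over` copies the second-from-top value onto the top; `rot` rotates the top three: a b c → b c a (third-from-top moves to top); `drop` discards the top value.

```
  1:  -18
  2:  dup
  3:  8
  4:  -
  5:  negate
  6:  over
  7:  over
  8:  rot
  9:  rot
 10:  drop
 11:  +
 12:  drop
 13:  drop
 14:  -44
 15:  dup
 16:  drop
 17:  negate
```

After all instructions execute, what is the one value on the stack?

-18    : -18
dup    : -18 -18
8      : -18 -18 8
-      : -18 -26
negate : -18 26
over   : -18 26 -18
over   : -18 26 -18 26
rot    : -18 -18 26 26
rot    : -18 26 26 -18
drop   : -18 26 26
+      : -18 52
drop   : -18
drop   : (empty)
-44    : -44
dup    : -44 -44
drop   : -44
negate : 44

44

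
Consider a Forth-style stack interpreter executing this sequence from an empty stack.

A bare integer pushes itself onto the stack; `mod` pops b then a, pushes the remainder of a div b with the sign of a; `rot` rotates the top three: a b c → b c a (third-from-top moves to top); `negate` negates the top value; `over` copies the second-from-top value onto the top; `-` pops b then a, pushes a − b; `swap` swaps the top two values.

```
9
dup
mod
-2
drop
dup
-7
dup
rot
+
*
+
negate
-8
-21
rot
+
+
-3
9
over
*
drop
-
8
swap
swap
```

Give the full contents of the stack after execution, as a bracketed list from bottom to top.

[-75, 8]

9      → [9]
dup    → [9, 9]
mod    → [0]
-2     → [0, -2]
drop   → [0]
dup    → [0, 0]
-7     → [0, 0, -7]
dup    → [0, 0, -7, -7]
rot    → [0, -7, -7, 0]
+      → [0, -7, -7]
*      → [0, 49]
+      → [49]
negate → [-49]
-8     → [-49, -8]
-21    → [-49, -8, -21]
rot    → [-8, -21, -49]
+      → [-8, -70]
+      → [-78]
-3     → [-78, -3]
9      → [-78, -3, 9]
over   → [-78, -3, 9, -3]
*      → [-78, -3, -27]
drop   → [-78, -3]
-      → [-75]
8      → [-75, 8]
swap   → [8, -75]
swap   → [-75, 8]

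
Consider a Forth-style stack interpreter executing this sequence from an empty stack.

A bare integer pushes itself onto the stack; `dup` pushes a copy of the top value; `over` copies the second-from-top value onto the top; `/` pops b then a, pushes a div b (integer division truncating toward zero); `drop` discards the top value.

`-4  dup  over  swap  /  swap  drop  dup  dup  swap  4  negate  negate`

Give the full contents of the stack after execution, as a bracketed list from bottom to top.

[1, 1, 1, 4]

-4      [-4]
dup     [-4, -4]
over    [-4, -4, -4]
swap    [-4, -4, -4]
/       [-4, 1]
swap    [1, -4]
drop    [1]
dup     [1, 1]
dup     [1, 1, 1]
swap    [1, 1, 1]
4       [1, 1, 1, 4]
negate  [1, 1, 1, -4]
negate  [1, 1, 1, 4]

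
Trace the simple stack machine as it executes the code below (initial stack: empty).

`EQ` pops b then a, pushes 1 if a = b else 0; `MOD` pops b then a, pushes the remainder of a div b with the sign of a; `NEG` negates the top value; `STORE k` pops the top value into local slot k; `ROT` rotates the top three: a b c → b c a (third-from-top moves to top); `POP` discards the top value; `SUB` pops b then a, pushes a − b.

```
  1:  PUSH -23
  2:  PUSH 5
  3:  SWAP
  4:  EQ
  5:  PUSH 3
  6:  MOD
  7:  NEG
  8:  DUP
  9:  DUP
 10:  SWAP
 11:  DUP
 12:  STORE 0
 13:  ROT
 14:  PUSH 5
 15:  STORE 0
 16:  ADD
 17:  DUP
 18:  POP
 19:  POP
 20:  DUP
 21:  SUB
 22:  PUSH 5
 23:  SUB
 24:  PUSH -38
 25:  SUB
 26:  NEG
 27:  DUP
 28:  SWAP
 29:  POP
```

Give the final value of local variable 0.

PUSH -23 : [-23]
PUSH 5   : [-23, 5]
SWAP     : [5, -23]
EQ       : [0]
PUSH 3   : [0, 3]
MOD      : [0]
NEG      : [0]
DUP      : [0, 0]
DUP      : [0, 0, 0]
SWAP     : [0, 0, 0]
DUP      : [0, 0, 0, 0]
STORE 0  : [0, 0, 0]
ROT      : [0, 0, 0]
PUSH 5   : [0, 0, 0, 5]
STORE 0  : [0, 0, 0]
ADD      : [0, 0]
DUP      : [0, 0, 0]
POP      : [0, 0]
POP      : [0]
DUP      : [0, 0]
SUB      : [0]
PUSH 5   : [0, 5]
SUB      : [-5]
PUSH -38 : [-5, -38]
SUB      : [33]
NEG      : [-33]
DUP      : [-33, -33]
SWAP     : [-33, -33]
POP      : [-33]

5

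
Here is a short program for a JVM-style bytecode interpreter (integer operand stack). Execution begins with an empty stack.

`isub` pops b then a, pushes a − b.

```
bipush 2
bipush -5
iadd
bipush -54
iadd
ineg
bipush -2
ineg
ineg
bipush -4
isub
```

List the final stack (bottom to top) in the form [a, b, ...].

bipush 2    2
bipush -5   2 -5
iadd        -3
bipush -54  -3 -54
iadd        -57
ineg        57
bipush -2   57 -2
ineg        57 2
ineg        57 -2
bipush -4   57 -2 -4
isub        57 2

[57, 2]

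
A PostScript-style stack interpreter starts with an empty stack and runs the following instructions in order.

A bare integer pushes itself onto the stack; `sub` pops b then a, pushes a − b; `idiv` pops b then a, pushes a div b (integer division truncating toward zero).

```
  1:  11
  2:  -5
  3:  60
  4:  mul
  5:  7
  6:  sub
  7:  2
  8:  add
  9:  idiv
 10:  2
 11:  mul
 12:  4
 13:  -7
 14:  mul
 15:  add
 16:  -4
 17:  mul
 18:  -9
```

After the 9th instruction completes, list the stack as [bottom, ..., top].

[0]

11    [11]
-5    [11, -5]
60    [11, -5, 60]
mul   [11, -300]
7     [11, -300, 7]
sub   [11, -307]
2     [11, -307, 2]
add   [11, -305]
idiv  [0]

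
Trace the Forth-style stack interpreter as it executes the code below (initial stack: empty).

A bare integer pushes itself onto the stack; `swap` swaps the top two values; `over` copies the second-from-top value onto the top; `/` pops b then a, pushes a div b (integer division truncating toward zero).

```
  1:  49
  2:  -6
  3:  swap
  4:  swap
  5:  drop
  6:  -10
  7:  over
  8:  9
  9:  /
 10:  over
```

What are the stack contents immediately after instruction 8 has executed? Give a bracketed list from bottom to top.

[49, -10, 49, 9]

49   -> 49
-6   -> 49 -6
swap -> -6 49
swap -> 49 -6
drop -> 49
-10  -> 49 -10
over -> 49 -10 49
9    -> 49 -10 49 9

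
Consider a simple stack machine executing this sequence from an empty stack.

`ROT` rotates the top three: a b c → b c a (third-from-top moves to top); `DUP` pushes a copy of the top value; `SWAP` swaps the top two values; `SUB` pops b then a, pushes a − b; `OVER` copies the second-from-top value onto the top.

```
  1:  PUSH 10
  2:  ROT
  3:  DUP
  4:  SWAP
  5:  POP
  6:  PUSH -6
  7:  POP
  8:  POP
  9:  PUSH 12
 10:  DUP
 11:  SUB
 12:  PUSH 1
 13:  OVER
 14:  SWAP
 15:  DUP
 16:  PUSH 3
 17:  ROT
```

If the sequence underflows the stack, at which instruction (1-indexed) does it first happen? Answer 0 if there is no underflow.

2

PUSH 10 -> 10
ROT  — needs 3 operands, stack has 1 → underflow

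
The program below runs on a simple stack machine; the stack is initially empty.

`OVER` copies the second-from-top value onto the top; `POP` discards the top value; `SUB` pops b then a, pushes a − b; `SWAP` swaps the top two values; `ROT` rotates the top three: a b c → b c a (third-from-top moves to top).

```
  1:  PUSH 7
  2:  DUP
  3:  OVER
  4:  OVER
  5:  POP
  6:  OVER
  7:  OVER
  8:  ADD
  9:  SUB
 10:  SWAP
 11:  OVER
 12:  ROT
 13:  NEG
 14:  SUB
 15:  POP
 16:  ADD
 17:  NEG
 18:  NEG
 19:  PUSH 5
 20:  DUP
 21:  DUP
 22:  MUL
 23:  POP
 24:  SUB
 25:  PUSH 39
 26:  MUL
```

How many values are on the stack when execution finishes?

1

PUSH 7  -> [7]
DUP     -> [7, 7]
OVER    -> [7, 7, 7]
OVER    -> [7, 7, 7, 7]
POP     -> [7, 7, 7]
OVER    -> [7, 7, 7, 7]
OVER    -> [7, 7, 7, 7, 7]
ADD     -> [7, 7, 7, 14]
SUB     -> [7, 7, -7]
SWAP    -> [7, -7, 7]
OVER    -> [7, -7, 7, -7]
ROT     -> [7, 7, -7, -7]
NEG     -> [7, 7, -7, 7]
SUB     -> [7, 7, -14]
POP     -> [7, 7]
ADD     -> [14]
NEG     -> [-14]
NEG     -> [14]
PUSH 5  -> [14, 5]
DUP     -> [14, 5, 5]
DUP     -> [14, 5, 5, 5]
MUL     -> [14, 5, 25]
POP     -> [14, 5]
SUB     -> [9]
PUSH 39 -> [9, 39]
MUL     -> [351]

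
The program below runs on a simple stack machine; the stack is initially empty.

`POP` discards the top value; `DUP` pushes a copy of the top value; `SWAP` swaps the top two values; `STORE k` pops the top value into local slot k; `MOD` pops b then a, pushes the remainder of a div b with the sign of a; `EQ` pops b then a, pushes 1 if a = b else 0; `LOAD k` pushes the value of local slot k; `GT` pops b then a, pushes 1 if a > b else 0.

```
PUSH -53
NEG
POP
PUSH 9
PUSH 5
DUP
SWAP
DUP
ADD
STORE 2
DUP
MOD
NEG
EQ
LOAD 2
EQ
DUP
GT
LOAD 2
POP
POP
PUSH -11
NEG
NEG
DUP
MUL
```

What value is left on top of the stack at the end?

PUSH -53 : -53
NEG      : 53
POP      : (empty)
PUSH 9   : 9
PUSH 5   : 9 5
DUP      : 9 5 5
SWAP     : 9 5 5
DUP      : 9 5 5 5
ADD      : 9 5 10
STORE 2  : 9 5
DUP      : 9 5 5
MOD      : 9 0
NEG      : 9 0
EQ       : 0
LOAD 2   : 0 10
EQ       : 0
DUP      : 0 0
GT       : 0
LOAD 2   : 0 10
POP      : 0
POP      : (empty)
PUSH -11 : -11
NEG      : 11
NEG      : -11
DUP      : -11 -11
MUL      : 121

121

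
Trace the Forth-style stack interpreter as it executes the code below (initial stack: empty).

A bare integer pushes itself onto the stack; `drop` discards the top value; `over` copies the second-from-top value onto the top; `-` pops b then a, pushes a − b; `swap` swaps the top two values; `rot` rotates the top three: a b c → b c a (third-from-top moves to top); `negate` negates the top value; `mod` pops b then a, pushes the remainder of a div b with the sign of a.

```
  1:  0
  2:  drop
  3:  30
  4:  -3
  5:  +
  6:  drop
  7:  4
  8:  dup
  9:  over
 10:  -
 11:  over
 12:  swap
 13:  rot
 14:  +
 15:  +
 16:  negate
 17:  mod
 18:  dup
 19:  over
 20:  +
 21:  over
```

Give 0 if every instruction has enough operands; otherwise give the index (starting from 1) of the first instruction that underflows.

17

0      : 0
drop   : (empty)
30     : 30
-3     : 30 -3
+      : 27
drop   : (empty)
4      : 4
dup    : 4 4
over   : 4 4 4
-      : 4 0
over   : 4 0 4
swap   : 4 4 0
rot    : 4 0 4
+      : 4 4
+      : 8
negate : -8
mod  — needs 2 operands, stack has 1 → underflow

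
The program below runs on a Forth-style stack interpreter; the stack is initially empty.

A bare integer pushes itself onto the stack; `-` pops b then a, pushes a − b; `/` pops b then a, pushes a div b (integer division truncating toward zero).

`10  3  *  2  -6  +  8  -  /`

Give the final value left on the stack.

-2

10 -> [10]
3  -> [10, 3]
*  -> [30]
2  -> [30, 2]
-6 -> [30, 2, -6]
+  -> [30, -4]
8  -> [30, -4, 8]
-  -> [30, -12]
/  -> [-2]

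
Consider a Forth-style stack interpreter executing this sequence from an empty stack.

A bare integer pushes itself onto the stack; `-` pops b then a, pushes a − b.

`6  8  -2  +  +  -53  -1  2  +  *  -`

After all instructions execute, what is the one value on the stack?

6    [6]
8    [6, 8]
-2   [6, 8, -2]
+    [6, 6]
+    [12]
-53  [12, -53]
-1   [12, -53, -1]
2    [12, -53, -1, 2]
+    [12, -53, 1]
*    [12, -53]
-    [65]

65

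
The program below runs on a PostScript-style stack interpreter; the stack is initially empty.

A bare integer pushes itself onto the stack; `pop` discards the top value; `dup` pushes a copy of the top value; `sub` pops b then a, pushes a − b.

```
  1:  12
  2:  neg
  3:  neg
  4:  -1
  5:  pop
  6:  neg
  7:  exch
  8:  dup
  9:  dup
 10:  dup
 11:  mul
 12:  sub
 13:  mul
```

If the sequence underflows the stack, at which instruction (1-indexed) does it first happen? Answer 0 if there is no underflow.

12  : 12
neg : -12
neg : 12
-1  : 12 -1
pop : 12
neg : -12
exch  — needs 2 operands, stack has 1 → underflow

7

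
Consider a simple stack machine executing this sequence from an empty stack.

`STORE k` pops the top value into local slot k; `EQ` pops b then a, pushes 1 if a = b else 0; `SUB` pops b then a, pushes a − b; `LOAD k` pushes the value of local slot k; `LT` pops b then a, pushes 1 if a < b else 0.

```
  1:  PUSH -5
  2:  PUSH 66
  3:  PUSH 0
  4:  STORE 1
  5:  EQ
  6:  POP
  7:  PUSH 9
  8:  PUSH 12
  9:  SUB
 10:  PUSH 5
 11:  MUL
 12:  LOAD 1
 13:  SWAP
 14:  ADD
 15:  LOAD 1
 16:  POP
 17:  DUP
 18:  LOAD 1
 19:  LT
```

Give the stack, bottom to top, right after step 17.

PUSH -5  -5
PUSH 66  -5 66
PUSH 0   -5 66 0
STORE 1  -5 66
EQ       0
POP      (empty)
PUSH 9   9
PUSH 12  9 12
SUB      -3
PUSH 5   -3 5
MUL      -15
LOAD 1   -15 0
SWAP     0 -15
ADD      -15
LOAD 1   -15 0
POP      -15
DUP      -15 -15

[-15, -15]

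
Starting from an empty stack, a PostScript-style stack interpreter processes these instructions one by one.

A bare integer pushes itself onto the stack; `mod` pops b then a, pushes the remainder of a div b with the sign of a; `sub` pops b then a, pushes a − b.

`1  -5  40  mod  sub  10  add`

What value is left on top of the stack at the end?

16

1    [1]
-5   [1, -5]
40   [1, -5, 40]
mod  [1, -5]
sub  [6]
10   [6, 10]
add  [16]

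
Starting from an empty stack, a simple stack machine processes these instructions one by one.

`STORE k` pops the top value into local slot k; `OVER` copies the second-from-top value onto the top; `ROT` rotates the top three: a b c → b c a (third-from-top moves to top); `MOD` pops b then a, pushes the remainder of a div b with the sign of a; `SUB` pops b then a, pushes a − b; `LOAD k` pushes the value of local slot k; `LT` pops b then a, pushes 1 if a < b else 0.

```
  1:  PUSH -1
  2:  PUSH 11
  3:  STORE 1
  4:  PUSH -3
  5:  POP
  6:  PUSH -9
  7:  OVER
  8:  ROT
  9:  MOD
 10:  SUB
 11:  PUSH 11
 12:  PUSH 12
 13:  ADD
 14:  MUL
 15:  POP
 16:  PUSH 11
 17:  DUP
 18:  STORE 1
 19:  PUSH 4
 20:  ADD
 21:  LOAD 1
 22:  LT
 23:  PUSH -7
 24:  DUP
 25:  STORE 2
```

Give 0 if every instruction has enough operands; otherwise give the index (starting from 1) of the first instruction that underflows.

0

PUSH -1 -> [-1]
PUSH 11 -> [-1, 11]
STORE 1 -> [-1]
PUSH -3 -> [-1, -3]
POP     -> [-1]
PUSH -9 -> [-1, -9]
OVER    -> [-1, -9, -1]
ROT     -> [-9, -1, -1]
MOD     -> [-9, 0]
SUB     -> [-9]
PUSH 11 -> [-9, 11]
PUSH 12 -> [-9, 11, 12]
ADD     -> [-9, 23]
MUL     -> [-207]
POP     -> []
PUSH 11 -> [11]
DUP     -> [11, 11]
STORE 1 -> [11]
PUSH 4  -> [11, 4]
ADD     -> [15]
LOAD 1  -> [15, 11]
LT      -> [0]
PUSH -7 -> [0, -7]
DUP     -> [0, -7, -7]
STORE 2 -> [0, -7]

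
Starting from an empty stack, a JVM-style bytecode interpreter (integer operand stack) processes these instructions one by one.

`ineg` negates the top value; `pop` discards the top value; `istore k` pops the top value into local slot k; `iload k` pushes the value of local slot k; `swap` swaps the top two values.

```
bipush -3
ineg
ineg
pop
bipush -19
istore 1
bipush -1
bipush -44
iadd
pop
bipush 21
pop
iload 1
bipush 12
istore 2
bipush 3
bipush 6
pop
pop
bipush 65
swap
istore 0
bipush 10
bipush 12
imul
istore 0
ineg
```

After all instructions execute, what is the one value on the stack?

-65

bipush -3  -> -3
ineg       -> 3
ineg       -> -3
pop        -> (empty)
bipush -19 -> -19
istore 1   -> (empty)
bipush -1  -> -1
bipush -44 -> -1 -44
iadd       -> -45
pop        -> (empty)
bipush 21  -> 21
pop        -> (empty)
iload 1    -> -19
bipush 12  -> -19 12
istore 2   -> -19
bipush 3   -> -19 3
bipush 6   -> -19 3 6
pop        -> -19 3
pop        -> -19
bipush 65  -> -19 65
swap       -> 65 -19
istore 0   -> 65
bipush 10  -> 65 10
bipush 12  -> 65 10 12
imul       -> 65 120
istore 0   -> 65
ineg       -> -65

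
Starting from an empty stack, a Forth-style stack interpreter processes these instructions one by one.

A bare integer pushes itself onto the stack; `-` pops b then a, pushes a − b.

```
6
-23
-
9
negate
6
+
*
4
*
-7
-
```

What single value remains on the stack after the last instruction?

6      : 6
-23    : 6 -23
-      : 29
9      : 29 9
negate : 29 -9
6      : 29 -9 6
+      : 29 -3
*      : -87
4      : -87 4
*      : -348
-7     : -348 -7
-      : -341

-341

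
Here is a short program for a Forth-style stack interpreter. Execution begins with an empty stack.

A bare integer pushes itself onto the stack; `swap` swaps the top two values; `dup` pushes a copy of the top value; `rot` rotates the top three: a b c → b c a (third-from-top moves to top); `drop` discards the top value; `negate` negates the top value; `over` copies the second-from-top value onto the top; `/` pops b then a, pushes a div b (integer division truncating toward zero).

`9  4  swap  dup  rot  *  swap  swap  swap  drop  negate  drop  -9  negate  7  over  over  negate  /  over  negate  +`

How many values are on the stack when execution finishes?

3

9      : [9]
4      : [9, 4]
swap   : [4, 9]
dup    : [4, 9, 9]
rot    : [9, 9, 4]
*      : [9, 36]
swap   : [36, 9]
swap   : [9, 36]
swap   : [36, 9]
drop   : [36]
negate : [-36]
drop   : []
-9     : [-9]
negate : [9]
7      : [9, 7]
over   : [9, 7, 9]
over   : [9, 7, 9, 7]
negate : [9, 7, 9, -7]
/      : [9, 7, -1]
over   : [9, 7, -1, 7]
negate : [9, 7, -1, -7]
+      : [9, 7, -8]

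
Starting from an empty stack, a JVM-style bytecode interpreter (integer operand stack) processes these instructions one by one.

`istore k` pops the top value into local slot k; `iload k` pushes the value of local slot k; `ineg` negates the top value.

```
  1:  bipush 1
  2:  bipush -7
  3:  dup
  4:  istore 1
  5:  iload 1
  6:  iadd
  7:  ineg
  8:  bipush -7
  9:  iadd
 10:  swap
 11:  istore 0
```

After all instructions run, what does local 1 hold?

-7

bipush 1  → [1]
bipush -7 → [1, -7]
dup       → [1, -7, -7]
istore 1  → [1, -7]
iload 1   → [1, -7, -7]
iadd      → [1, -14]
ineg      → [1, 14]
bipush -7 → [1, 14, -7]
iadd      → [1, 7]
swap      → [7, 1]
istore 0  → [7]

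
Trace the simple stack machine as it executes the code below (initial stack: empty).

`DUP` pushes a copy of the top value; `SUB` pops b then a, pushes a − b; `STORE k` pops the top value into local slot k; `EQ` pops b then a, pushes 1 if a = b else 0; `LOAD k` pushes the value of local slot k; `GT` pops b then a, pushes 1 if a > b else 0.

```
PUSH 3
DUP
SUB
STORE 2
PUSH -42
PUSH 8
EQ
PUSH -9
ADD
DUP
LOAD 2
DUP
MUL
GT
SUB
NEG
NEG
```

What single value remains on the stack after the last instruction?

PUSH 3   : 3
DUP      : 3 3
SUB      : 0
STORE 2  : (empty)
PUSH -42 : -42
PUSH 8   : -42 8
EQ       : 0
PUSH -9  : 0 -9
ADD      : -9
DUP      : -9 -9
LOAD 2   : -9 -9 0
DUP      : -9 -9 0 0
MUL      : -9 -9 0
GT       : -9 0
SUB      : -9
NEG      : 9
NEG      : -9

-9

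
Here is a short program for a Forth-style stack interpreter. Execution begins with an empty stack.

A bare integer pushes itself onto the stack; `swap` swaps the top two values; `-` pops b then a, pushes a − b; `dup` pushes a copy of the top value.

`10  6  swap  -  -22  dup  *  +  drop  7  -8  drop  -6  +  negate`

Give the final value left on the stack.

-1

10     : 10
6      : 10 6
swap   : 6 10
-      : -4
-22    : -4 -22
dup    : -4 -22 -22
*      : -4 484
+      : 480
drop   : (empty)
7      : 7
-8     : 7 -8
drop   : 7
-6     : 7 -6
+      : 1
negate : -1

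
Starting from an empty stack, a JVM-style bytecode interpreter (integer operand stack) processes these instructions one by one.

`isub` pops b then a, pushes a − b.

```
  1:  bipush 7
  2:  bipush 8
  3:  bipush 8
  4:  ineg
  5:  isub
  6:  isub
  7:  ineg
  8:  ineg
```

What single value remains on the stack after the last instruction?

-9

bipush 7 -> 7
bipush 8 -> 7 8
bipush 8 -> 7 8 8
ineg     -> 7 8 -8
isub     -> 7 16
isub     -> -9
ineg     -> 9
ineg     -> -9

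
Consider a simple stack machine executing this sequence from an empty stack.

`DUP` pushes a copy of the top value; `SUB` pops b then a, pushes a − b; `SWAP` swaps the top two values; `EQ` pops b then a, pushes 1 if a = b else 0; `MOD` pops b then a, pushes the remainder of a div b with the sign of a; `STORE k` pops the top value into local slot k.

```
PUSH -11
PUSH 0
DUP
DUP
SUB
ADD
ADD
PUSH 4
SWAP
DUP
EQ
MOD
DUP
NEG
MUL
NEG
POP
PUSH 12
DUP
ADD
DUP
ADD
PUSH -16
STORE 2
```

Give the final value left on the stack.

48

PUSH -11  [-11]
PUSH 0    [-11, 0]
DUP       [-11, 0, 0]
DUP       [-11, 0, 0, 0]
SUB       [-11, 0, 0]
ADD       [-11, 0]
ADD       [-11]
PUSH 4    [-11, 4]
SWAP      [4, -11]
DUP       [4, -11, -11]
EQ        [4, 1]
MOD       [0]
DUP       [0, 0]
NEG       [0, 0]
MUL       [0]
NEG       [0]
POP       []
PUSH 12   [12]
DUP       [12, 12]
ADD       [24]
DUP       [24, 24]
ADD       [48]
PUSH -16  [48, -16]
STORE 2   [48]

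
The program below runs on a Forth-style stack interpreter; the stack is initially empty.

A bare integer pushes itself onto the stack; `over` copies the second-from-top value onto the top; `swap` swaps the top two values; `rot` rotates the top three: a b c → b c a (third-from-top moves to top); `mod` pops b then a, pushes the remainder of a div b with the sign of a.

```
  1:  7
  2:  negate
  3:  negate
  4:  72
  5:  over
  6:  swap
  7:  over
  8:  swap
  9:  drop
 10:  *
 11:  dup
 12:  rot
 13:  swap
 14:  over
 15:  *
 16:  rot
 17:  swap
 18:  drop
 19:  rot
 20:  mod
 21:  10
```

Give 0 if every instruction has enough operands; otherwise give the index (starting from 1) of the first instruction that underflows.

19

7      → [7]
negate → [-7]
negate → [7]
72     → [7, 72]
over   → [7, 72, 7]
swap   → [7, 7, 72]
over   → [7, 7, 72, 7]
swap   → [7, 7, 7, 72]
drop   → [7, 7, 7]
*      → [7, 49]
dup    → [7, 49, 49]
rot    → [49, 49, 7]
swap   → [49, 7, 49]
over   → [49, 7, 49, 7]
*      → [49, 7, 343]
rot    → [7, 343, 49]
swap   → [7, 49, 343]
drop   → [7, 49]
rot  — needs 3 operands, stack has 2 → underflow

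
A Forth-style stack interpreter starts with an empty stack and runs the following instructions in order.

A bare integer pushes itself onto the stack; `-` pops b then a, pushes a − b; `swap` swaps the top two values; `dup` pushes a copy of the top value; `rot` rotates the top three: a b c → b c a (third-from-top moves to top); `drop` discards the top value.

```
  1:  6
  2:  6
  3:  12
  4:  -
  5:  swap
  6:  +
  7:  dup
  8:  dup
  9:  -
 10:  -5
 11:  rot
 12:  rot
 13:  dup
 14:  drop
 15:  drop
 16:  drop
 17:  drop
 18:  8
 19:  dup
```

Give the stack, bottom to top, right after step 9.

6    -> 6
6    -> 6 6
12   -> 6 6 12
-    -> 6 -6
swap -> -6 6
+    -> 0
dup  -> 0 0
dup  -> 0 0 0
-    -> 0 0

[0, 0]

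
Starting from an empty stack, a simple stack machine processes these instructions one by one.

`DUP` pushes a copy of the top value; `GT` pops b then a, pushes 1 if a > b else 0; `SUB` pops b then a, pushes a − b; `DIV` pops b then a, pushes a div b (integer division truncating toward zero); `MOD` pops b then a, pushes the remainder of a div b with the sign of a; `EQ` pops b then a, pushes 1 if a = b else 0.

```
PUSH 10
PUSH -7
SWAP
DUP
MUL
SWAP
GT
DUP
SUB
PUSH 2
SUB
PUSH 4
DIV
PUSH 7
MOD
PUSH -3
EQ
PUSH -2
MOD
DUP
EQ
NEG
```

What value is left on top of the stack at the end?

PUSH 10 -> [10]
PUSH -7 -> [10, -7]
SWAP    -> [-7, 10]
DUP     -> [-7, 10, 10]
MUL     -> [-7, 100]
SWAP    -> [100, -7]
GT      -> [1]
DUP     -> [1, 1]
SUB     -> [0]
PUSH 2  -> [0, 2]
SUB     -> [-2]
PUSH 4  -> [-2, 4]
DIV     -> [0]
PUSH 7  -> [0, 7]
MOD     -> [0]
PUSH -3 -> [0, -3]
EQ      -> [0]
PUSH -2 -> [0, -2]
MOD     -> [0]
DUP     -> [0, 0]
EQ      -> [1]
NEG     -> [-1]

-1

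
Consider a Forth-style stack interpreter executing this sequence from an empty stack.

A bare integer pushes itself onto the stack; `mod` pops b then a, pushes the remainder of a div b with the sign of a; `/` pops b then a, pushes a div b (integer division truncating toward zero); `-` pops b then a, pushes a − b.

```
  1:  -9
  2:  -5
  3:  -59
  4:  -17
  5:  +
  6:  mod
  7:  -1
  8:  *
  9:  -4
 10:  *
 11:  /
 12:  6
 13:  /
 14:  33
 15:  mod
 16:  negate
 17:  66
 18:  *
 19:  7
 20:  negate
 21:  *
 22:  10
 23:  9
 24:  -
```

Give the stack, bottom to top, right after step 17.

[0, 66]

-9     → -9
-5     → -9 -5
-59    → -9 -5 -59
-17    → -9 -5 -59 -17
+      → -9 -5 -76
mod    → -9 -5
-1     → -9 -5 -1
*      → -9 5
-4     → -9 5 -4
*      → -9 -20
/      → 0
6      → 0 6
/      → 0
33     → 0 33
mod    → 0
negate → 0
66     → 0 66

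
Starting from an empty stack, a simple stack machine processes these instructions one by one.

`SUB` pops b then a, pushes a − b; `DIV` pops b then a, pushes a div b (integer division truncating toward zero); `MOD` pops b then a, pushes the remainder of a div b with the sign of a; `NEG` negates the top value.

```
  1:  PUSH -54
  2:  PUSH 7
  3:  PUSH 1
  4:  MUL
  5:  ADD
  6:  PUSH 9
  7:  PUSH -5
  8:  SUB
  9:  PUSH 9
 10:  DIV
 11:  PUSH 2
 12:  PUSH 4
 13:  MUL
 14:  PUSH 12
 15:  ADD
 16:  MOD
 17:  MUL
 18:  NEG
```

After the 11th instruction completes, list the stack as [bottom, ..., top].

PUSH -54 -> [-54]
PUSH 7   -> [-54, 7]
PUSH 1   -> [-54, 7, 1]
MUL      -> [-54, 7]
ADD      -> [-47]
PUSH 9   -> [-47, 9]
PUSH -5  -> [-47, 9, -5]
SUB      -> [-47, 14]
PUSH 9   -> [-47, 14, 9]
DIV      -> [-47, 1]
PUSH 2   -> [-47, 1, 2]

[-47, 1, 2]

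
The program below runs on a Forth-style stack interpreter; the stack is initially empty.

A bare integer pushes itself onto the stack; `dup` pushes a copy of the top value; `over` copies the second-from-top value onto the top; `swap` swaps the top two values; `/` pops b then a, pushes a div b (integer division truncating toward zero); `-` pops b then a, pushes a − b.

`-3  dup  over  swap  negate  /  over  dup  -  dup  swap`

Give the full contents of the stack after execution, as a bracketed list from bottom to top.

[-3, -1, 0, 0]

-3     → [-3]
dup    → [-3, -3]
over   → [-3, -3, -3]
swap   → [-3, -3, -3]
negate → [-3, -3, 3]
/      → [-3, -1]
over   → [-3, -1, -3]
dup    → [-3, -1, -3, -3]
-      → [-3, -1, 0]
dup    → [-3, -1, 0, 0]
swap   → [-3, -1, 0, 0]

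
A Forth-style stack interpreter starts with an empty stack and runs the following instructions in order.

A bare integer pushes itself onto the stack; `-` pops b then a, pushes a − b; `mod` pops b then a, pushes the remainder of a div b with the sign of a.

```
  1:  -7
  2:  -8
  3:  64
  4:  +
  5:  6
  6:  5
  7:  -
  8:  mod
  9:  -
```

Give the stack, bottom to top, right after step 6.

[-7, 56, 6, 5]

-7 : [-7]
-8 : [-7, -8]
64 : [-7, -8, 64]
+  : [-7, 56]
6  : [-7, 56, 6]
5  : [-7, 56, 6, 5]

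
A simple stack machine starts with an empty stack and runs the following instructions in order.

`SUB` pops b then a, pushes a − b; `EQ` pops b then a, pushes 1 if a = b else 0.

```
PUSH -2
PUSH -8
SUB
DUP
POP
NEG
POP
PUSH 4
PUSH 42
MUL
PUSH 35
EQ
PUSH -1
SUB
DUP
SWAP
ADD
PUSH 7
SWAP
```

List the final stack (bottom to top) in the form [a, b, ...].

[7, 2]

PUSH -2 -> [-2]
PUSH -8 -> [-2, -8]
SUB     -> [6]
DUP     -> [6, 6]
POP     -> [6]
NEG     -> [-6]
POP     -> []
PUSH 4  -> [4]
PUSH 42 -> [4, 42]
MUL     -> [168]
PUSH 35 -> [168, 35]
EQ      -> [0]
PUSH -1 -> [0, -1]
SUB     -> [1]
DUP     -> [1, 1]
SWAP    -> [1, 1]
ADD     -> [2]
PUSH 7  -> [2, 7]
SWAP    -> [7, 2]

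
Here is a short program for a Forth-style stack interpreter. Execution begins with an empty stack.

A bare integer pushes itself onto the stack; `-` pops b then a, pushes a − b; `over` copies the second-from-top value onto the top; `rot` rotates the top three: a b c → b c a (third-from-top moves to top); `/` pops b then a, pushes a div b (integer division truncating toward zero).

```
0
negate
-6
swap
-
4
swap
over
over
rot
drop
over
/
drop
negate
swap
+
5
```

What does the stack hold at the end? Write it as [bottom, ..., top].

[0, 5]

0      : 0
negate : 0
-6     : 0 -6
swap   : -6 0
-      : -6
4      : -6 4
swap   : 4 -6
over   : 4 -6 4
over   : 4 -6 4 -6
rot    : 4 4 -6 -6
drop   : 4 4 -6
over   : 4 4 -6 4
/      : 4 4 -1
drop   : 4 4
negate : 4 -4
swap   : -4 4
+      : 0
5      : 0 5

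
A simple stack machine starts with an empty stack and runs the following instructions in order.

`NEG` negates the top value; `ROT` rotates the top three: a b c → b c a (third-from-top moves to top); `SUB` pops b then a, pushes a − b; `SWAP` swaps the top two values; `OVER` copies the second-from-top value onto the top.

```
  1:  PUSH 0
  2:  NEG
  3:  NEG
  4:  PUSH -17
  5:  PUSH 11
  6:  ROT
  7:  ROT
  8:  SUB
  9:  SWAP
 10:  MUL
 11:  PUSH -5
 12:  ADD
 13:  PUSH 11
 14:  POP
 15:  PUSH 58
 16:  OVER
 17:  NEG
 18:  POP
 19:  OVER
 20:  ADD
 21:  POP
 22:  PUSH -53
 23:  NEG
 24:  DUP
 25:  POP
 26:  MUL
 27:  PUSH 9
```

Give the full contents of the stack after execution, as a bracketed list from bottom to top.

[9646, 9]

PUSH 0    0
NEG       0
NEG       0
PUSH -17  0 -17
PUSH 11   0 -17 11
ROT       -17 11 0
ROT       11 0 -17
SUB       11 17
SWAP      17 11
MUL       187
PUSH -5   187 -5
ADD       182
PUSH 11   182 11
POP       182
PUSH 58   182 58
OVER      182 58 182
NEG       182 58 -182
POP       182 58
OVER      182 58 182
ADD       182 240
POP       182
PUSH -53  182 -53
NEG       182 53
DUP       182 53 53
POP       182 53
MUL       9646
PUSH 9    9646 9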